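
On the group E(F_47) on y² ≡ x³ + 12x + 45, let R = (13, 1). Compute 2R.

(22, 37)

tangent at (13, 1): λ = (3·13² + 12)/(2·1) ≡ 2/2. 2⁻¹ ≡ 24 (mod 47), so λ ≡ 2·24 ≡ 1.
  x = λ² - 13 - 13 = 1 - 26 ≡ 22; y = λ·(13 - 22) - 1 ≡ 37. → (22, 37)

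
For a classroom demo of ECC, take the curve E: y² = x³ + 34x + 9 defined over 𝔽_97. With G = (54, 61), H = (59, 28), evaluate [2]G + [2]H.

First 2G:
Repeated addition: build up to 2G.
2G: tangent at (54, 61): λ = (3·54² + 34)/(2·61) ≡ 52/25. 25⁻¹ ≡ 66 (mod 97) since 25·66 = 1650 ≡ 1, so λ ≡ 52·66 ≡ 37.
  x = λ² - 54 - 54 = 1369 - 108 ≡ 0; y = λ·(54 - 0) - 61 ≡ 94. → (0, 94)
2G = (0, 94).
Next 2H:
Repeated addition: build up to 2H.
2H: tangent at (59, 28): λ = (3·59² + 34)/(2·28) ≡ 1/56. 56⁻¹ ≡ 26 (mod 97) since 56·26 = 1456 ≡ 1, so λ ≡ 1·26 ≡ 26.
  x = λ² - 59 - 59 = 676 - 118 ≡ 73; y = λ·(59 - 73) - 28 ≡ 93. → (73, 93)
2H = (73, 93).
Finally 2G + 2H:
(0, 94) + (73, 93). λ = (93 - 94)/(73 - 0) ≡ 96/73 mod 97. 73⁻¹ ≡ 4 (mod 97), so λ ≡ 93.
  x = λ² - 0 - 73 = 8649 - 73 ≡ 40; y = λ·(0 - 40) - 94 ≡ 66. → (40, 66)

(40, 66)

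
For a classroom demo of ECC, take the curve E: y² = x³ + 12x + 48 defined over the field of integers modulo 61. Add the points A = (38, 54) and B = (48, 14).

(38, 54) + (48, 14). λ = (14 - 54)/(48 - 38) ≡ 21/10 mod 61. 10⁻¹ ≡ 55 (mod 61) since 10·55 = 550 ≡ 1, so λ ≡ 57.
  x = λ² - 38 - 48 = 3249 - 86 ≡ 52; y = λ·(38 - 52) - 54 ≡ 2. → (52, 2)

(52, 2)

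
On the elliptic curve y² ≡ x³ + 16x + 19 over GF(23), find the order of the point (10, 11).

2P: tangent at (10, 11): λ = (3·10² + 16)/(2·11) ≡ 17/22. 22⁻¹ ≡ 22 (mod 23) since 22·22 = 484 ≡ 1, so λ ≡ 17·22 ≡ 6.
  x = λ² - 10 - 10 = 36 - 20 ≡ 16; y = λ·(10 - 16) - 11 ≡ 22. → (16, 22)
3P: (16, 22) + (10, 11). λ = (11 - 22)/(10 - 16) ≡ 12/17 mod 23. 17⁻¹ ≡ 19 (mod 23) since 17·19 = 323 ≡ 1, so λ ≡ 21.
  x = λ² - 16 - 10 = 441 - 26 ≡ 1; y = λ·(16 - 1) - 22 ≡ 17. → (1, 17)
4P: (1, 17) + (10, 11). λ = (11 - 17)/(10 - 1) ≡ 17/9 mod 23. 9⁻¹ ≡ 18 (mod 23), so λ ≡ 7.
  x = λ² - 1 - 10 = 49 - 11 ≡ 15; y = λ·(1 - 15) - 17 ≡ 0. → (15, 0)
5P: (15, 0) + (10, 11). λ = (11 - 0)/(10 - 15) ≡ 11/18 mod 23. 18⁻¹ ≡ 9 (mod 23), so λ ≡ 7.
  x = λ² - 15 - 10 = 49 - 25 ≡ 1; y = λ·(15 - 1) - 0 ≡ 6. → (1, 6)
6P: (1, 6) + (10, 11). λ = (11 - 6)/(10 - 1) ≡ 5/9 mod 23. 9⁻¹ ≡ 18 (mod 23) since 9·18 = 162 ≡ 1, so λ ≡ 21.
  x = λ² - 1 - 10 = 441 - 11 ≡ 16; y = λ·(1 - 16) - 6 ≡ 1. → (16, 1)
7P: (16, 1) + (10, 11). λ = (11 - 1)/(10 - 16) ≡ 10/17 mod 23. 17⁻¹ ≡ 19 (mod 23), so λ ≡ 6.
  x = λ² - 16 - 10 = 36 - 26 ≡ 10; y = λ·(16 - 10) - 1 ≡ 12. → (10, 12)
8P: (10, 12) + (10, 11): same x and y₁ ≡ -y₂, so the sum is 𝒪.
8P = 𝒪, so the order is 8.

8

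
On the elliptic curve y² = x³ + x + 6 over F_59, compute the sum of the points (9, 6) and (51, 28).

(9, 6) + (51, 28). λ = (28 - 6)/(51 - 9) ≡ 22/42 mod 59. 42⁻¹ ≡ 52 (mod 59) since 42·52 = 2184 ≡ 1, so λ ≡ 23.
  x = λ² - 9 - 51 = 529 - 60 ≡ 56; y = λ·(9 - 56) - 6 ≡ 34. → (56, 34)

(56, 34)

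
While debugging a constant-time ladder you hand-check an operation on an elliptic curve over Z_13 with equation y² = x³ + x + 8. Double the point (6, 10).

(10, 2)

tangent at (6, 10): λ = (3·6² + 1)/(2·10) ≡ 5/7. 7⁻¹ ≡ 2 (mod 13), so λ ≡ 5·2 ≡ 10.
  x = λ² - 6 - 6 = 100 - 12 ≡ 10; y = λ·(6 - 10) - 10 ≡ 2. → (10, 2)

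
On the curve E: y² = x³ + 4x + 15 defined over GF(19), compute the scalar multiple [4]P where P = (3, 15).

(15, 7)

Double-and-add on 4 = (100)₂. Start with P = (3, 15) for the leading 1-bit.
double: tangent at (3, 15): λ = (3·3² + 4)/(2·15) ≡ 12/11. 11⁻¹ ≡ 7 (mod 19) since 11·7 = 77 ≡ 1, so λ ≡ 12·7 ≡ 8.
  x = λ² - 3 - 3 = 64 - 6 ≡ 1; y = λ·(3 - 1) - 15 ≡ 1. → (1, 1)
double: tangent at (1, 1): λ = (3·1² + 4)/(2·1) ≡ 7/2. 2⁻¹ ≡ 10 (mod 19), so λ ≡ 7·10 ≡ 13.
  x = λ² - 1 - 1 = 169 - 2 ≡ 15; y = λ·(1 - 15) - 1 ≡ 7. → (15, 7)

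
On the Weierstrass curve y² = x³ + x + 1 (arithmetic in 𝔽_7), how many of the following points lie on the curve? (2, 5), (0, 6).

(2, 5): 5² ≡ 4, rhs ≡ 4 → on.
(0, 6): 6² ≡ 1, rhs ≡ 1 → on.

2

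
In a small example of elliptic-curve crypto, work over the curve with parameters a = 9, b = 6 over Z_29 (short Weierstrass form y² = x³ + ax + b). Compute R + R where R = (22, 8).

tangent at (22, 8): λ = (3·22² + 9)/(2·8) ≡ 11/16. 16⁻¹ ≡ 20 (mod 29), so λ ≡ 11·20 ≡ 17.
  x = λ² - 22 - 22 = 289 - 44 ≡ 13; y = λ·(22 - 13) - 8 ≡ 0. → (13, 0)

(13, 0)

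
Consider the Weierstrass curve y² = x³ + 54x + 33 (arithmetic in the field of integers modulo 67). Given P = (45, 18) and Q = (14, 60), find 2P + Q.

First 2P:
Repeated addition: build up to 2P.
2P: tangent at (45, 18): λ = (3·45² + 54)/(2·18) ≡ 32/36. 36⁻¹ ≡ 54 (mod 67) since 36·54 = 1944 ≡ 1, so λ ≡ 32·54 ≡ 53.
  x = λ² - 45 - 45 = 2809 - 90 ≡ 39; y = λ·(45 - 39) - 18 ≡ 32. → (39, 32)
2P = (39, 32).
Finally 2P + Q:
(39, 32) + (14, 60). λ = (60 - 32)/(14 - 39) ≡ 28/42 mod 67. 42⁻¹ ≡ 8 (mod 67), so λ ≡ 23.
  x = λ² - 39 - 14 = 529 - 53 ≡ 7; y = λ·(39 - 7) - 32 ≡ 34. → (7, 34)

(7, 34)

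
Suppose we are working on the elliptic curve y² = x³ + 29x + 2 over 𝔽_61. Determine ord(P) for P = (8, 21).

4

2P: tangent at (8, 21): λ = (3·8² + 29)/(2·21) ≡ 38/42. 42⁻¹ ≡ 16 (mod 61), so λ ≡ 38·16 ≡ 59.
  x = λ² - 8 - 8 = 3481 - 16 ≡ 49; y = λ·(8 - 49) - 21 ≡ 0. → (49, 0)
3P: (49, 0) + (8, 21). λ = (21 - 0)/(8 - 49) ≡ 21/20 mod 61. 20⁻¹ ≡ 58 (mod 61) since 20·58 = 1160 ≡ 1, so λ ≡ 59.
  x = λ² - 49 - 8 = 3481 - 57 ≡ 8; y = λ·(49 - 8) - 0 ≡ 40. → (8, 40)
4P: (8, 40) + (8, 21): same x and y₁ ≡ -y₂, so the sum is O.
4P = O, so the order is 4.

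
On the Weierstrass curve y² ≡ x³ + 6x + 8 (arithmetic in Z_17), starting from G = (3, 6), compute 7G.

Double-and-add on 7 = (111)₂. Start with G = (3, 6) for the leading 1-bit.
double: tangent at (3, 6): λ = (3·3² + 6)/(2·6) ≡ 16/12. 12⁻¹ ≡ 10 (mod 17), so λ ≡ 16·10 ≡ 7.
  x = λ² - 3 - 3 = 49 - 6 ≡ 9; y = λ·(3 - 9) - 6 ≡ 3. → (9, 3)
add G: (9, 3) + (3, 6). λ = (6 - 3)/(3 - 9) ≡ 3/11 mod 17. 11⁻¹ ≡ 14 (mod 17) since 11·14 = 154 ≡ 1, so λ ≡ 8.
  x = λ² - 9 - 3 = 64 - 12 ≡ 1; y = λ·(9 - 1) - 3 ≡ 10. → (1, 10)
double: tangent at (1, 10): λ = (3·1² + 6)/(2·10) ≡ 9/3. 3⁻¹ ≡ 6 (mod 17), so λ ≡ 9·6 ≡ 3.
  x = λ² - 1 - 1 = 9 - 2 ≡ 7; y = λ·(1 - 7) - 10 ≡ 6. → (7, 6)
add G: (7, 6) + (3, 6). λ = (6 - 6)/(3 - 7) ≡ 0/13 mod 17. 13⁻¹ ≡ 4 (mod 17) since 13·4 = 52 ≡ 1, so λ ≡ 0.
  x = λ² - 7 - 3 = 0 - 10 ≡ 7; y = λ·(7 - 7) - 6 ≡ 11. → (7, 11)

(7, 11)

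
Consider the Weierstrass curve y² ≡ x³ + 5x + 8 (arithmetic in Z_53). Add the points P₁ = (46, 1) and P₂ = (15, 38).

(46, 1) + (15, 38). λ = (38 - 1)/(15 - 46) ≡ 37/22 mod 53. 22⁻¹ ≡ 41 (mod 53), so λ ≡ 33.
  x = λ² - 46 - 15 = 1089 - 61 ≡ 21; y = λ·(46 - 21) - 1 ≡ 29. → (21, 29)

(21, 29)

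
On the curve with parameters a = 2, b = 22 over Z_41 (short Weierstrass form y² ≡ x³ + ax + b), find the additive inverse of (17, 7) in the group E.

-(17, 7) = (17, -7 mod 41) = (17, 34).

(17, 34)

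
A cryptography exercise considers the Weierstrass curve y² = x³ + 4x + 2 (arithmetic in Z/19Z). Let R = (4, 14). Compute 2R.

(16, 18)

tangent at (4, 14): λ = (3·4² + 4)/(2·14) ≡ 14/9. 9⁻¹ ≡ 17 (mod 19), so λ ≡ 14·17 ≡ 10.
  x = λ² - 4 - 4 = 100 - 8 ≡ 16; y = λ·(4 - 16) - 14 ≡ 18. → (16, 18)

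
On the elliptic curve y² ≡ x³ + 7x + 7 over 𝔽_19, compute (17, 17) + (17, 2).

O

The two points share x = 17 and their y-coordinates satisfy 17 + 2 ≡ 0 (mod 19), so they are inverses. Their sum is the point at infinity.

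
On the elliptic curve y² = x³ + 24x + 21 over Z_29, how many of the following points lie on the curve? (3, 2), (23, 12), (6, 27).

(3, 2): 2² ≡ 4, rhs ≡ 4 → on.
(23, 12): 12² ≡ 28, rhs ≡ 9 → off.
(6, 27): 27² ≡ 4, rhs ≡ 4 → on.

2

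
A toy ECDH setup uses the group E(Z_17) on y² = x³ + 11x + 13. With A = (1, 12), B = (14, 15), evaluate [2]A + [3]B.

(0, 9)

First 2A:
Repeated addition: build up to 2A.
2A: tangent at (1, 12): λ = (3·1² + 11)/(2·12) ≡ 14/7. 7⁻¹ ≡ 5 (mod 17), so λ ≡ 14·5 ≡ 2.
  x = λ² - 1 - 1 = 4 - 2 ≡ 2; y = λ·(1 - 2) - 12 ≡ 3. → (2, 3)
2A = (2, 3).
Next 3B:
Repeated addition: build up to 3B.
2B: tangent at (14, 15): λ = (3·14² + 11)/(2·15) ≡ 4/13. 13⁻¹ ≡ 4 (mod 17) since 13·4 = 52 ≡ 1, so λ ≡ 4·4 ≡ 16.
  x = λ² - 14 - 14 = 256 - 28 ≡ 7; y = λ·(14 - 7) - 15 ≡ 12. → (7, 12)
3B: (7, 12) + (14, 15). λ = (15 - 12)/(14 - 7) ≡ 3/7 mod 17. 7⁻¹ ≡ 5 (mod 17), so λ ≡ 15.
  x = λ² - 7 - 14 = 225 - 21 ≡ 0; y = λ·(7 - 0) - 12 ≡ 8. → (0, 8)
3B = (0, 8).
Finally 2A + 3B:
(2, 3) + (0, 8). λ = (8 - 3)/(0 - 2) ≡ 5/15 mod 17. 15⁻¹ ≡ 8 (mod 17) since 15·8 = 120 ≡ 1, so λ ≡ 6.
  x = λ² - 2 - 0 = 36 - 2 ≡ 0; y = λ·(2 - 0) - 3 ≡ 9. → (0, 9)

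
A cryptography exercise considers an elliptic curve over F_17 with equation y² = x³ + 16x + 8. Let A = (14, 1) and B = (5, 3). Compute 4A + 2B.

O

First 4A:
Double-and-add on 4 = (100)₂. Start with A = (14, 1) for the leading 1-bit.
double: tangent at (14, 1): λ = (3·14² + 16)/(2·1) ≡ 9/2. 2⁻¹ ≡ 9 (mod 17), so λ ≡ 9·9 ≡ 13.
  x = λ² - 14 - 14 = 169 - 28 ≡ 5; y = λ·(14 - 5) - 1 ≡ 14. → (5, 14)
double: tangent at (5, 14): λ = (3·5² + 16)/(2·14) ≡ 6/11. 11⁻¹ ≡ 14 (mod 17) since 11·14 = 154 ≡ 1, so λ ≡ 6·14 ≡ 16.
  x = λ² - 5 - 5 = 256 - 10 ≡ 8; y = λ·(5 - 8) - 14 ≡ 6. → (8, 6)
4A = (8, 6).
Next 2B:
Repeated addition: build up to 2B.
2B: tangent at (5, 3): λ = (3·5² + 16)/(2·3) ≡ 6/6. 6⁻¹ ≡ 3 (mod 17), so λ ≡ 6·3 ≡ 1.
  x = λ² - 5 - 5 = 1 - 10 ≡ 8; y = λ·(5 - 8) - 3 ≡ 11. → (8, 11)
2B = (8, 11).
Finally 4A + 2B:
(8, 6) + (8, 11): same x and y₁ ≡ -y₂, so the sum is O.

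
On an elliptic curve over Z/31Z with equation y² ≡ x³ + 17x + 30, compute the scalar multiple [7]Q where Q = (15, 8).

Double-and-add on 7 = (111)₂. Start with Q = (15, 8) for the leading 1-bit.
double: tangent at (15, 8): λ = (3·15² + 17)/(2·8) ≡ 10/16. 16⁻¹ ≡ 2 (mod 31), so λ ≡ 10·2 ≡ 20.
  x = λ² - 15 - 15 = 400 - 30 ≡ 29; y = λ·(15 - 29) - 8 ≡ 22. → (29, 22)
add Q: (29, 22) + (15, 8). λ = (8 - 22)/(15 - 29) ≡ 17/17 mod 31. 17⁻¹ ≡ 11 (mod 31), so λ ≡ 1.
  x = λ² - 29 - 15 = 1 - 44 ≡ 19; y = λ·(29 - 19) - 22 ≡ 19. → (19, 19)
double: tangent at (19, 19): λ = (3·19² + 17)/(2·19) ≡ 15/7. 7⁻¹ ≡ 9 (mod 31), so λ ≡ 15·9 ≡ 11.
  x = λ² - 19 - 19 = 121 - 38 ≡ 21; y = λ·(19 - 21) - 19 ≡ 21. → (21, 21)
add Q: (21, 21) + (15, 8). λ = (8 - 21)/(15 - 21) ≡ 18/25 mod 31. 25⁻¹ ≡ 5 (mod 31) since 25·5 = 125 ≡ 1, so λ ≡ 28.
  x = λ² - 21 - 15 = 784 - 36 ≡ 4; y = λ·(21 - 4) - 21 ≡ 21. → (4, 21)

(4, 21)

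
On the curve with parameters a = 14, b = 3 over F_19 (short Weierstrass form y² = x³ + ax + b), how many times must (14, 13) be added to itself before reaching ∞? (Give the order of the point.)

10

2P: tangent at (14, 13): λ = (3·14² + 14)/(2·13) ≡ 13/7. 7⁻¹ ≡ 11 (mod 19), so λ ≡ 13·11 ≡ 10.
  x = λ² - 14 - 14 = 100 - 28 ≡ 15; y = λ·(14 - 15) - 13 ≡ 15. → (15, 15)
3P: (15, 15) + (14, 13). λ = (13 - 15)/(14 - 15) ≡ 17/18 mod 19. 18⁻¹ ≡ 18 (mod 19), so λ ≡ 2.
  x = λ² - 15 - 14 = 4 - 29 ≡ 13; y = λ·(15 - 13) - 15 ≡ 8. → (13, 8)
4P: (13, 8) + (14, 13). λ = (13 - 8)/(14 - 13) ≡ 5/1 mod 19. 1⁻¹ ≡ 1 (mod 19), so λ ≡ 5.
  x = λ² - 13 - 14 = 25 - 27 ≡ 17; y = λ·(13 - 17) - 8 ≡ 10. → (17, 10)
5P: (17, 10) + (14, 13). λ = (13 - 10)/(14 - 17) ≡ 3/16 mod 19. 16⁻¹ ≡ 6 (mod 19), so λ ≡ 18.
  x = λ² - 17 - 14 = 324 - 31 ≡ 8; y = λ·(17 - 8) - 10 ≡ 0. → (8, 0)
6P: (8, 0) + (14, 13). λ = (13 - 0)/(14 - 8) ≡ 13/6 mod 19. 6⁻¹ ≡ 16 (mod 19) since 6·16 = 96 ≡ 1, so λ ≡ 18.
  x = λ² - 8 - 14 = 324 - 22 ≡ 17; y = λ·(8 - 17) - 0 ≡ 9. → (17, 9)
7P: (17, 9) + (14, 13). λ = (13 - 9)/(14 - 17) ≡ 4/16 mod 19. 16⁻¹ ≡ 6 (mod 19) since 16·6 = 96 ≡ 1, so λ ≡ 5.
  x = λ² - 17 - 14 = 25 - 31 ≡ 13; y = λ·(17 - 13) - 9 ≡ 11. → (13, 11)
8P: (13, 11) + (14, 13). λ = (13 - 11)/(14 - 13) ≡ 2/1 mod 19. 1⁻¹ ≡ 1 (mod 19) since 1·1 = 1 ≡ 1, so λ ≡ 2.
  x = λ² - 13 - 14 = 4 - 27 ≡ 15; y = λ·(13 - 15) - 11 ≡ 4. → (15, 4)
9P: (15, 4) + (14, 13). λ = (13 - 4)/(14 - 15) ≡ 9/18 mod 19. 18⁻¹ ≡ 18 (mod 19) since 18·18 = 324 ≡ 1, so λ ≡ 10.
  x = λ² - 15 - 14 = 100 - 29 ≡ 14; y = λ·(15 - 14) - 4 ≡ 6. → (14, 6)
10P: (14, 6) + (14, 13): same x and y₁ ≡ -y₂, so the sum is ∞.
10P = ∞, so the order is 10.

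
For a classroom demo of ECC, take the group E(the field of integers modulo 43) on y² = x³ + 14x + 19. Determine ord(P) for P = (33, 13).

10

2P: tangent at (33, 13): λ = (3·33² + 14)/(2·13) ≡ 13/26. 26⁻¹ ≡ 5 (mod 43), so λ ≡ 13·5 ≡ 22.
  x = λ² - 33 - 33 = 484 - 66 ≡ 31; y = λ·(33 - 31) - 13 ≡ 31. → (31, 31)
3P: (31, 31) + (33, 13). λ = (13 - 31)/(33 - 31) ≡ 25/2 mod 43. 2⁻¹ ≡ 22 (mod 43) since 2·22 = 44 ≡ 1, so λ ≡ 34.
  x = λ² - 31 - 33 = 1156 - 64 ≡ 17; y = λ·(31 - 17) - 31 ≡ 15. → (17, 15)
4P: (17, 15) + (33, 13). λ = (13 - 15)/(33 - 17) ≡ 41/16 mod 43. 16⁻¹ ≡ 35 (mod 43), so λ ≡ 16.
  x = λ² - 17 - 33 = 256 - 50 ≡ 34; y = λ·(17 - 34) - 15 ≡ 14. → (34, 14)
5P: (34, 14) + (33, 13). λ = (13 - 14)/(33 - 34) ≡ 42/42 mod 43. 42⁻¹ ≡ 42 (mod 43) since 42·42 = 1764 ≡ 1, so λ ≡ 1.
  x = λ² - 34 - 33 = 1 - 67 ≡ 20; y = λ·(34 - 20) - 14 ≡ 0. → (20, 0)
6P: (20, 0) + (33, 13). λ = (13 - 0)/(33 - 20) ≡ 13/13 mod 43. 13⁻¹ ≡ 10 (mod 43), so λ ≡ 1.
  x = λ² - 20 - 33 = 1 - 53 ≡ 34; y = λ·(20 - 34) - 0 ≡ 29. → (34, 29)
7P: (34, 29) + (33, 13). λ = (13 - 29)/(33 - 34) ≡ 27/42 mod 43. 42⁻¹ ≡ 42 (mod 43), so λ ≡ 16.
  x = λ² - 34 - 33 = 256 - 67 ≡ 17; y = λ·(34 - 17) - 29 ≡ 28. → (17, 28)
8P: (17, 28) + (33, 13). λ = (13 - 28)/(33 - 17) ≡ 28/16 mod 43. 16⁻¹ ≡ 35 (mod 43) since 16·35 = 560 ≡ 1, so λ ≡ 34.
  x = λ² - 17 - 33 = 1156 - 50 ≡ 31; y = λ·(17 - 31) - 28 ≡ 12. → (31, 12)
9P: (31, 12) + (33, 13). λ = (13 - 12)/(33 - 31) ≡ 1/2 mod 43. 2⁻¹ ≡ 22 (mod 43), so λ ≡ 22.
  x = λ² - 31 - 33 = 484 - 64 ≡ 33; y = λ·(31 - 33) - 12 ≡ 30. → (33, 30)
10P: (33, 30) + (33, 13): same x and y₁ ≡ -y₂, so the sum is O.
10P = O, so the order is 10.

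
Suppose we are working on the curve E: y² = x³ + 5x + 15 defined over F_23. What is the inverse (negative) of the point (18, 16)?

-(18, 16) = (18, -16 mod 23) = (18, 7).

(18, 7)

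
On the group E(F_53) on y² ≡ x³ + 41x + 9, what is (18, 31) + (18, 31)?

(41, 42)

tangent at (18, 31): λ = (3·18² + 41)/(2·31) ≡ 6/9. 9⁻¹ ≡ 6 (mod 53), so λ ≡ 6·6 ≡ 36.
  x = λ² - 18 - 18 = 1296 - 36 ≡ 41; y = λ·(18 - 41) - 31 ≡ 42. → (41, 42)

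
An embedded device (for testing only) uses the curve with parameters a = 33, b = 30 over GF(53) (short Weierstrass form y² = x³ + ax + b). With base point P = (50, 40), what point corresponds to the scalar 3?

Repeated addition: build up to 3P.
2P: tangent at (50, 40): λ = (3·50² + 33)/(2·40) ≡ 7/27. 27⁻¹ ≡ 2 (mod 53) since 27·2 = 54 ≡ 1, so λ ≡ 7·2 ≡ 14.
  x = λ² - 50 - 50 = 196 - 100 ≡ 43; y = λ·(50 - 43) - 40 ≡ 5. → (43, 5)
3P: (43, 5) + (50, 40). λ = (40 - 5)/(50 - 43) ≡ 35/7 mod 53. 7⁻¹ ≡ 38 (mod 53), so λ ≡ 5.
  x = λ² - 43 - 50 = 25 - 93 ≡ 38; y = λ·(43 - 38) - 5 ≡ 20. → (38, 20)

(38, 20)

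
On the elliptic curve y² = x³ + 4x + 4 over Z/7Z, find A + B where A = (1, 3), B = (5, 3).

(1, 3) + (5, 3). λ = (3 - 3)/(5 - 1) ≡ 0/4 mod 7. 4⁻¹ ≡ 2 (mod 7) since 4·2 = 8 ≡ 1, so λ ≡ 0.
  x = λ² - 1 - 5 = 0 - 6 ≡ 1; y = λ·(1 - 1) - 3 ≡ 4. → (1, 4)

(1, 4)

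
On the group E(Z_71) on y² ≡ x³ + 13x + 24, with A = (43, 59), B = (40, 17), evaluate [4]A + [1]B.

First 4A:
Repeated addition: build up to 4A.
2A: tangent at (43, 59): λ = (3·43² + 13)/(2·59) ≡ 22/47. 47⁻¹ ≡ 68 (mod 71) since 47·68 = 3196 ≡ 1, so λ ≡ 22·68 ≡ 5.
  x = λ² - 43 - 43 = 25 - 86 ≡ 10; y = λ·(43 - 10) - 59 ≡ 35. → (10, 35)
3A: (10, 35) + (43, 59). λ = (59 - 35)/(43 - 10) ≡ 24/33 mod 71. 33⁻¹ ≡ 28 (mod 71) since 33·28 = 924 ≡ 1, so λ ≡ 33.
  x = λ² - 10 - 43 = 1089 - 53 ≡ 42; y = λ·(10 - 42) - 35 ≡ 45. → (42, 45)
4A: (42, 45) + (43, 59). λ = (59 - 45)/(43 - 42) ≡ 14/1 mod 71. 1⁻¹ ≡ 1 (mod 71) since 1·1 = 1 ≡ 1, so λ ≡ 14.
  x = λ² - 42 - 43 = 196 - 85 ≡ 40; y = λ·(42 - 40) - 45 ≡ 54. → (40, 54)
4A = (40, 54).
Finally 4A + B:
(40, 54) + (40, 17): same x and y₁ ≡ -y₂, so the sum is O.

O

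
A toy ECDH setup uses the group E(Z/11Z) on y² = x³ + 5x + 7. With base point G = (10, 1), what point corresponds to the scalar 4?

Double-and-add on 4 = (100)₂. Start with G = (10, 1) for the leading 1-bit.
double: tangent at (10, 1): λ = (3·10² + 5)/(2·1) ≡ 8/2. 2⁻¹ ≡ 6 (mod 11), so λ ≡ 8·6 ≡ 4.
  x = λ² - 10 - 10 = 16 - 20 ≡ 7; y = λ·(10 - 7) - 1 ≡ 0. → (7, 0)
double: (7, 0) + (7, 0): same x and y₁ ≡ -y₂, so the sum is O.

O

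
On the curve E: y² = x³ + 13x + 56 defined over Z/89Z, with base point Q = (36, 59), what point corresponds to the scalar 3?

(88, 65)

Repeated addition: build up to 3Q.
2Q: tangent at (36, 59): λ = (3·36² + 13)/(2·59) ≡ 74/29. 29⁻¹ ≡ 43 (mod 89), so λ ≡ 74·43 ≡ 67.
  x = λ² - 36 - 36 = 4489 - 72 ≡ 56; y = λ·(36 - 56) - 59 ≡ 25. → (56, 25)
3Q: (56, 25) + (36, 59). λ = (59 - 25)/(36 - 56) ≡ 34/69 mod 89. 69⁻¹ ≡ 40 (mod 89) since 69·40 = 2760 ≡ 1, so λ ≡ 25.
  x = λ² - 56 - 36 = 625 - 92 ≡ 88; y = λ·(56 - 88) - 25 ≡ 65. → (88, 65)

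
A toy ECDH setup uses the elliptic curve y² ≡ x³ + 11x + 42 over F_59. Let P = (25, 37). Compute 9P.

Double-and-add on 9 = (1001)₂. Start with P = (25, 37) for the leading 1-bit.
double: tangent at (25, 37): λ = (3·25² + 11)/(2·37) ≡ 57/15. 15⁻¹ ≡ 4 (mod 59), so λ ≡ 57·4 ≡ 51.
  x = λ² - 25 - 25 = 2601 - 50 ≡ 14; y = λ·(25 - 14) - 37 ≡ 52. → (14, 52)
double: tangent at (14, 52): λ = (3·14² + 11)/(2·52) ≡ 9/45. 45⁻¹ ≡ 21 (mod 59), so λ ≡ 9·21 ≡ 12.
  x = λ² - 14 - 14 = 144 - 28 ≡ 57; y = λ·(14 - 57) - 52 ≡ 22. → (57, 22)
double: tangent at (57, 22): λ = (3·57² + 11)/(2·22) ≡ 23/44. 44⁻¹ ≡ 55 (mod 59), so λ ≡ 23·55 ≡ 26.
  x = λ² - 57 - 57 = 676 - 114 ≡ 31; y = λ·(57 - 31) - 22 ≡ 5. → (31, 5)
add P: (31, 5) + (25, 37). λ = (37 - 5)/(25 - 31) ≡ 32/53 mod 59. 53⁻¹ ≡ 49 (mod 59) since 53·49 = 2597 ≡ 1, so λ ≡ 34.
  x = λ² - 31 - 25 = 1156 - 56 ≡ 38; y = λ·(31 - 38) - 5 ≡ 52. → (38, 52)

(38, 52)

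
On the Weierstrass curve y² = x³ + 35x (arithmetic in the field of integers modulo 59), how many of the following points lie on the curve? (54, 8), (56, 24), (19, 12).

1

(54, 8): 8² ≡ 5, rhs ≡ 54 → off.
(56, 24): 24² ≡ 45, rhs ≡ 45 → on.
(19, 12): 12² ≡ 26, rhs ≡ 31 → off.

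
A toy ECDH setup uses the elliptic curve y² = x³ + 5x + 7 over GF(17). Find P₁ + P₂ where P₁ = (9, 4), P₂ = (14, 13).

(9, 4) + (14, 13). λ = (13 - 4)/(14 - 9) ≡ 9/5 mod 17. 5⁻¹ ≡ 7 (mod 17) since 5·7 = 35 ≡ 1, so λ ≡ 12.
  x = λ² - 9 - 14 = 144 - 23 ≡ 2; y = λ·(9 - 2) - 4 ≡ 12. → (2, 12)

(2, 12)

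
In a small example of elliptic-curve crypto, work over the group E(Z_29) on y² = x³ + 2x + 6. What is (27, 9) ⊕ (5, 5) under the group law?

(27, 9) + (5, 5). λ = (5 - 9)/(5 - 27) ≡ 25/7 mod 29. 7⁻¹ ≡ 25 (mod 29) since 7·25 = 175 ≡ 1, so λ ≡ 16.
  x = λ² - 27 - 5 = 256 - 32 ≡ 21; y = λ·(27 - 21) - 9 ≡ 0. → (21, 0)

(21, 0)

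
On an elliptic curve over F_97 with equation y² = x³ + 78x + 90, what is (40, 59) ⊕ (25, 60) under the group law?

(40, 59) + (25, 60). λ = (60 - 59)/(25 - 40) ≡ 1/82 mod 97. 82⁻¹ ≡ 84 (mod 97) since 82·84 = 6888 ≡ 1, so λ ≡ 84.
  x = λ² - 40 - 25 = 7056 - 65 ≡ 7; y = λ·(40 - 7) - 59 ≡ 94. → (7, 94)

(7, 94)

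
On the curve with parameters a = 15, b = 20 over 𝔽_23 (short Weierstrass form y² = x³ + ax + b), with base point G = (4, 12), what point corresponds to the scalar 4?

Double-and-add on 4 = (100)₂. Start with G = (4, 12) for the leading 1-bit.
double: tangent at (4, 12): λ = (3·4² + 15)/(2·12) ≡ 17/1. 1⁻¹ ≡ 1 (mod 23), so λ ≡ 17·1 ≡ 17.
  x = λ² - 4 - 4 = 289 - 8 ≡ 5; y = λ·(4 - 5) - 12 ≡ 17. → (5, 17)
double: tangent at (5, 17): λ = (3·5² + 15)/(2·17) ≡ 21/11. 11⁻¹ ≡ 21 (mod 23), so λ ≡ 21·21 ≡ 4.
  x = λ² - 5 - 5 = 16 - 10 ≡ 6; y = λ·(5 - 6) - 17 ≡ 2. → (6, 2)

(6, 2)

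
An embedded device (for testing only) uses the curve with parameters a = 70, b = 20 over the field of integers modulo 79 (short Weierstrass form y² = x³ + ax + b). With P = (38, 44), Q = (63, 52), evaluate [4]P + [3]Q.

O

First 4P:
Repeated addition: build up to 4P.
2P: tangent at (38, 44): λ = (3·38² + 70)/(2·44) ≡ 57/9. 9⁻¹ ≡ 44 (mod 79), so λ ≡ 57·44 ≡ 59.
  x = λ² - 38 - 38 = 3481 - 76 ≡ 8; y = λ·(38 - 8) - 44 ≡ 67. → (8, 67)
3P: (8, 67) + (38, 44). λ = (44 - 67)/(38 - 8) ≡ 56/30 mod 79. 30⁻¹ ≡ 29 (mod 79) since 30·29 = 870 ≡ 1, so λ ≡ 44.
  x = λ² - 8 - 38 = 1936 - 46 ≡ 73; y = λ·(8 - 73) - 67 ≡ 75. → (73, 75)
4P: (73, 75) + (38, 44). λ = (44 - 75)/(38 - 73) ≡ 48/44 mod 79. 44⁻¹ ≡ 9 (mod 79), so λ ≡ 37.
  x = λ² - 73 - 38 = 1369 - 111 ≡ 73; y = λ·(73 - 73) - 75 ≡ 4. → (73, 4)
4P = (73, 4).
Next 3Q:
Repeated addition: build up to 3Q.
2Q: tangent at (63, 52): λ = (3·63² + 70)/(2·52) ≡ 48/25. 25⁻¹ ≡ 19 (mod 79), so λ ≡ 48·19 ≡ 43.
  x = λ² - 63 - 63 = 1849 - 126 ≡ 64; y = λ·(63 - 64) - 52 ≡ 63. → (64, 63)
3Q: (64, 63) + (63, 52). λ = (52 - 63)/(63 - 64) ≡ 68/78 mod 79. 78⁻¹ ≡ 78 (mod 79) since 78·78 = 6084 ≡ 1, so λ ≡ 11.
  x = λ² - 64 - 63 = 121 - 127 ≡ 73; y = λ·(64 - 73) - 63 ≡ 75. → (73, 75)
3Q = (73, 75).
Finally 4P + 3Q:
(73, 4) + (73, 75): same x and y₁ ≡ -y₂, so the sum is 𝒪.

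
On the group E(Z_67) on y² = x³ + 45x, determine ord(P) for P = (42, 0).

2P: (42, 0) + (42, 0): same x and y₁ ≡ -y₂, so the sum is O.
2P = O, so the order is 2.

2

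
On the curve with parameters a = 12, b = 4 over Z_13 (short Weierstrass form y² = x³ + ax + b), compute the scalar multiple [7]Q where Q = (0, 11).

(2, 7)

Double-and-add on 7 = (111)₂. Start with Q = (0, 11) for the leading 1-bit.
double: tangent at (0, 11): λ = (3·0² + 12)/(2·11) ≡ 12/9. 9⁻¹ ≡ 3 (mod 13), so λ ≡ 12·3 ≡ 10.
  x = λ² - 0 - 0 = 100 - 0 ≡ 9; y = λ·(0 - 9) - 11 ≡ 3. → (9, 3)
add Q: (9, 3) + (0, 11). λ = (11 - 3)/(0 - 9) ≡ 8/4 mod 13. 4⁻¹ ≡ 10 (mod 13), so λ ≡ 2.
  x = λ² - 9 - 0 = 4 - 9 ≡ 8; y = λ·(9 - 8) - 3 ≡ 12. → (8, 12)
double: tangent at (8, 12): λ = (3·8² + 12)/(2·12) ≡ 9/11. 11⁻¹ ≡ 6 (mod 13) since 11·6 = 66 ≡ 1, so λ ≡ 9·6 ≡ 2.
  x = λ² - 8 - 8 = 4 - 16 ≡ 1; y = λ·(8 - 1) - 12 ≡ 2. → (1, 2)
add Q: (1, 2) + (0, 11). λ = (11 - 2)/(0 - 1) ≡ 9/12 mod 13. 12⁻¹ ≡ 12 (mod 13), so λ ≡ 4.
  x = λ² - 1 - 0 = 16 - 1 ≡ 2; y = λ·(1 - 2) - 2 ≡ 7. → (2, 7)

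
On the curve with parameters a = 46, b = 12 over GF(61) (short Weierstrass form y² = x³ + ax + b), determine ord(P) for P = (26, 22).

2P: tangent at (26, 22): λ = (3·26² + 46)/(2·22) ≡ 0/44. 44⁻¹ ≡ 43 (mod 61) since 44·43 = 1892 ≡ 1, so λ ≡ 0·43 ≡ 0.
  x = λ² - 26 - 26 = 0 - 52 ≡ 9; y = λ·(26 - 9) - 22 ≡ 39. → (9, 39)
3P: (9, 39) + (26, 22). λ = (22 - 39)/(26 - 9) ≡ 44/17 mod 61. 17⁻¹ ≡ 18 (mod 61) since 17·18 = 306 ≡ 1, so λ ≡ 60.
  x = λ² - 9 - 26 = 3600 - 35 ≡ 27; y = λ·(9 - 27) - 39 ≡ 40. → (27, 40)
4P: (27, 40) + (26, 22). λ = (22 - 40)/(26 - 27) ≡ 43/60 mod 61. 60⁻¹ ≡ 60 (mod 61), so λ ≡ 18.
  x = λ² - 27 - 26 = 324 - 53 ≡ 27; y = λ·(27 - 27) - 40 ≡ 21. → (27, 21)
5P: (27, 21) + (26, 22). λ = (22 - 21)/(26 - 27) ≡ 1/60 mod 61. 60⁻¹ ≡ 60 (mod 61), so λ ≡ 60.
  x = λ² - 27 - 26 = 3600 - 53 ≡ 9; y = λ·(27 - 9) - 21 ≡ 22. → (9, 22)
6P: (9, 22) + (26, 22). λ = (22 - 22)/(26 - 9) ≡ 0/17 mod 61. 17⁻¹ ≡ 18 (mod 61) since 17·18 = 306 ≡ 1, so λ ≡ 0.
  x = λ² - 9 - 26 = 0 - 35 ≡ 26; y = λ·(9 - 26) - 22 ≡ 39. → (26, 39)
7P: (26, 39) + (26, 22): same x and y₁ ≡ -y₂, so the sum is the point at infinity.
7P = the point at infinity, so the order is 7.

7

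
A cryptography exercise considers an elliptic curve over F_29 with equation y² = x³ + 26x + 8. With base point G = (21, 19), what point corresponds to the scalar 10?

(14, 10)

Repeated addition: build up to 10G.
2G: tangent at (21, 19): λ = (3·21² + 26)/(2·19) ≡ 15/9. 9⁻¹ ≡ 13 (mod 29), so λ ≡ 15·13 ≡ 21.
  x = λ² - 21 - 21 = 441 - 42 ≡ 22; y = λ·(21 - 22) - 19 ≡ 18. → (22, 18)
3G: (22, 18) + (21, 19). λ = (19 - 18)/(21 - 22) ≡ 1/28 mod 29. 28⁻¹ ≡ 28 (mod 29) since 28·28 = 784 ≡ 1, so λ ≡ 28.
  x = λ² - 22 - 21 = 784 - 43 ≡ 16; y = λ·(22 - 16) - 18 ≡ 5. → (16, 5)
4G: (16, 5) + (21, 19). λ = (19 - 5)/(21 - 16) ≡ 14/5 mod 29. 5⁻¹ ≡ 6 (mod 29), so λ ≡ 26.
  x = λ² - 16 - 21 = 676 - 37 ≡ 1; y = λ·(16 - 1) - 5 ≡ 8. → (1, 8)
5G: (1, 8) + (21, 19). λ = (19 - 8)/(21 - 1) ≡ 11/20 mod 29. 20⁻¹ ≡ 16 (mod 29), so λ ≡ 2.
  x = λ² - 1 - 21 = 4 - 22 ≡ 11; y = λ·(1 - 11) - 8 ≡ 1. → (11, 1)
6G: (11, 1) + (21, 19). λ = (19 - 1)/(21 - 11) ≡ 18/10 mod 29. 10⁻¹ ≡ 3 (mod 29) since 10·3 = 30 ≡ 1, so λ ≡ 25.
  x = λ² - 11 - 21 = 625 - 32 ≡ 13; y = λ·(11 - 13) - 1 ≡ 7. → (13, 7)
7G: (13, 7) + (21, 19). λ = (19 - 7)/(21 - 13) ≡ 12/8 mod 29. 8⁻¹ ≡ 11 (mod 29), so λ ≡ 16.
  x = λ² - 13 - 21 = 256 - 34 ≡ 19; y = λ·(13 - 19) - 7 ≡ 13. → (19, 13)
8G: (19, 13) + (21, 19). λ = (19 - 13)/(21 - 19) ≡ 6/2 mod 29. 2⁻¹ ≡ 15 (mod 29), so λ ≡ 3.
  x = λ² - 19 - 21 = 9 - 40 ≡ 27; y = λ·(19 - 27) - 13 ≡ 21. → (27, 21)
9G: (27, 21) + (21, 19). λ = (19 - 21)/(21 - 27) ≡ 27/23 mod 29. 23⁻¹ ≡ 24 (mod 29) since 23·24 = 552 ≡ 1, so λ ≡ 10.
  x = λ² - 27 - 21 = 100 - 48 ≡ 23; y = λ·(27 - 23) - 21 ≡ 19. → (23, 19)
10G: (23, 19) + (21, 19). λ = (19 - 19)/(21 - 23) ≡ 0/27 mod 29. 27⁻¹ ≡ 14 (mod 29), so λ ≡ 0.
  x = λ² - 23 - 21 = 0 - 44 ≡ 14; y = λ·(23 - 14) - 19 ≡ 10. → (14, 10)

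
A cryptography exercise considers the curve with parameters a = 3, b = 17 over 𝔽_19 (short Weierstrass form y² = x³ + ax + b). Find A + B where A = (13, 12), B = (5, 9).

(13, 12) + (5, 9). λ = (9 - 12)/(5 - 13) ≡ 16/11 mod 19. 11⁻¹ ≡ 7 (mod 19) since 11·7 = 77 ≡ 1, so λ ≡ 17.
  x = λ² - 13 - 5 = 289 - 18 ≡ 5; y = λ·(13 - 5) - 12 ≡ 10. → (5, 10)

(5, 10)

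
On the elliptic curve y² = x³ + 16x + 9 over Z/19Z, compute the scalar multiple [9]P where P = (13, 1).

Repeated addition: build up to 9P.
2P: tangent at (13, 1): λ = (3·13² + 16)/(2·1) ≡ 10/2. 2⁻¹ ≡ 10 (mod 19), so λ ≡ 10·10 ≡ 5.
  x = λ² - 13 - 13 = 25 - 26 ≡ 18; y = λ·(13 - 18) - 1 ≡ 12. → (18, 12)
3P: (18, 12) + (13, 1). λ = (1 - 12)/(13 - 18) ≡ 8/14 mod 19. 14⁻¹ ≡ 15 (mod 19), so λ ≡ 6.
  x = λ² - 18 - 13 = 36 - 31 ≡ 5; y = λ·(18 - 5) - 12 ≡ 9. → (5, 9)
4P: (5, 9) + (13, 1). λ = (1 - 9)/(13 - 5) ≡ 11/8 mod 19. 8⁻¹ ≡ 12 (mod 19), so λ ≡ 18.
  x = λ² - 5 - 13 = 324 - 18 ≡ 2; y = λ·(5 - 2) - 9 ≡ 7. → (2, 7)
5P: (2, 7) + (13, 1). λ = (1 - 7)/(13 - 2) ≡ 13/11 mod 19. 11⁻¹ ≡ 7 (mod 19) since 11·7 = 77 ≡ 1, so λ ≡ 15.
  x = λ² - 2 - 13 = 225 - 15 ≡ 1; y = λ·(2 - 1) - 7 ≡ 8. → (1, 8)
6P: (1, 8) + (13, 1). λ = (1 - 8)/(13 - 1) ≡ 12/12 mod 19. 12⁻¹ ≡ 8 (mod 19) since 12·8 = 96 ≡ 1, so λ ≡ 1.
  x = λ² - 1 - 13 = 1 - 14 ≡ 6; y = λ·(1 - 6) - 8 ≡ 6. → (6, 6)
7P: (6, 6) + (13, 1). λ = (1 - 6)/(13 - 6) ≡ 14/7 mod 19. 7⁻¹ ≡ 11 (mod 19), so λ ≡ 2.
  x = λ² - 6 - 13 = 4 - 19 ≡ 4; y = λ·(6 - 4) - 6 ≡ 17. → (4, 17)
8P: (4, 17) + (13, 1). λ = (1 - 17)/(13 - 4) ≡ 3/9 mod 19. 9⁻¹ ≡ 17 (mod 19) since 9·17 = 153 ≡ 1, so λ ≡ 13.
  x = λ² - 4 - 13 = 169 - 17 ≡ 0; y = λ·(4 - 0) - 17 ≡ 16. → (0, 16)
9P: (0, 16) + (13, 1). λ = (1 - 16)/(13 - 0) ≡ 4/13 mod 19. 13⁻¹ ≡ 3 (mod 19), so λ ≡ 12.
  x = λ² - 0 - 13 = 144 - 13 ≡ 17; y = λ·(0 - 17) - 16 ≡ 8. → (17, 8)

(17, 8)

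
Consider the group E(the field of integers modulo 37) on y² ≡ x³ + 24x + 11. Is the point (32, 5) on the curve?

y² = 5² ≡ 25; x³ + 24x + 11 = 33547 ≡ 25 (mod 37). 25 = 25.

yes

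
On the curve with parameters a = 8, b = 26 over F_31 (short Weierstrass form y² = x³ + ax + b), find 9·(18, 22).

(25, 14)

Write P = (18, 22).
Double-and-add on 9 = (1001)₂. Start with P = (18, 22) for the leading 1-bit.
double: tangent at (18, 22): λ = (3·18² + 8)/(2·22) ≡ 19/13. 13⁻¹ ≡ 12 (mod 31), so λ ≡ 19·12 ≡ 11.
  x = λ² - 18 - 18 = 121 - 36 ≡ 23; y = λ·(18 - 23) - 22 ≡ 16. → (23, 16)
double: tangent at (23, 16): λ = (3·23² + 8)/(2·16) ≡ 14/1. 1⁻¹ ≡ 1 (mod 31), so λ ≡ 14·1 ≡ 14.
  x = λ² - 23 - 23 = 196 - 46 ≡ 26; y = λ·(23 - 26) - 16 ≡ 4. → (26, 4)
double: tangent at (26, 4): λ = (3·26² + 8)/(2·4) ≡ 21/8. 8⁻¹ ≡ 4 (mod 31) since 8·4 = 32 ≡ 1, so λ ≡ 21·4 ≡ 22.
  x = λ² - 26 - 26 = 484 - 52 ≡ 29; y = λ·(26 - 29) - 4 ≡ 23. → (29, 23)
add P: (29, 23) + (18, 22). λ = (22 - 23)/(18 - 29) ≡ 30/20 mod 31. 20⁻¹ ≡ 14 (mod 31), so λ ≡ 17.
  x = λ² - 29 - 18 = 289 - 47 ≡ 25; y = λ·(29 - 25) - 23 ≡ 14. → (25, 14)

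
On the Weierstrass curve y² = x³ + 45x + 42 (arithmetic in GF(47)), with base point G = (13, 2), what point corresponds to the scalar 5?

Repeated addition: build up to 5G.
2G: tangent at (13, 2): λ = (3·13² + 45)/(2·2) ≡ 35/4. 4⁻¹ ≡ 12 (mod 47), so λ ≡ 35·12 ≡ 44.
  x = λ² - 13 - 13 = 1936 - 26 ≡ 30; y = λ·(13 - 30) - 2 ≡ 2. → (30, 2)
3G: (30, 2) + (13, 2). λ = (2 - 2)/(13 - 30) ≡ 0/30 mod 47. 30⁻¹ ≡ 11 (mod 47), so λ ≡ 0.
  x = λ² - 30 - 13 = 0 - 43 ≡ 4; y = λ·(30 - 4) - 2 ≡ 45. → (4, 45)
4G: (4, 45) + (13, 2). λ = (2 - 45)/(13 - 4) ≡ 4/9 mod 47. 9⁻¹ ≡ 21 (mod 47) since 9·21 = 189 ≡ 1, so λ ≡ 37.
  x = λ² - 4 - 13 = 1369 - 17 ≡ 36; y = λ·(4 - 36) - 45 ≡ 40. → (36, 40)
5G: (36, 40) + (13, 2). λ = (2 - 40)/(13 - 36) ≡ 9/24 mod 47. 24⁻¹ ≡ 2 (mod 47), so λ ≡ 18.
  x = λ² - 36 - 13 = 324 - 49 ≡ 40; y = λ·(36 - 40) - 40 ≡ 29. → (40, 29)

(40, 29)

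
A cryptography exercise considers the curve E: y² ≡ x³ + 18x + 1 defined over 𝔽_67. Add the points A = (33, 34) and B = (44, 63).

(33, 34) + (44, 63). λ = (63 - 34)/(44 - 33) ≡ 29/11 mod 67. 11⁻¹ ≡ 61 (mod 67) since 11·61 = 671 ≡ 1, so λ ≡ 27.
  x = λ² - 33 - 44 = 729 - 77 ≡ 49; y = λ·(33 - 49) - 34 ≡ 3. → (49, 3)

(49, 3)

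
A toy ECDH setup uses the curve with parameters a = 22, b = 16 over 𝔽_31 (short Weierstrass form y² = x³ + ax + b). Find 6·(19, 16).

Write Q = (19, 16).
Double-and-add on 6 = (110)₂. Start with Q = (19, 16) for the leading 1-bit.
double: tangent at (19, 16): λ = (3·19² + 22)/(2·16) ≡ 20/1. 1⁻¹ ≡ 1 (mod 31), so λ ≡ 20·1 ≡ 20.
  x = λ² - 19 - 19 = 400 - 38 ≡ 21; y = λ·(19 - 21) - 16 ≡ 6. → (21, 6)
add Q: (21, 6) + (19, 16). λ = (16 - 6)/(19 - 21) ≡ 10/29 mod 31. 29⁻¹ ≡ 15 (mod 31) since 29·15 = 435 ≡ 1, so λ ≡ 26.
  x = λ² - 21 - 19 = 676 - 40 ≡ 16; y = λ·(21 - 16) - 6 ≡ 0. → (16, 0)
double: (16, 0) + (16, 0): same x and y₁ ≡ -y₂, so the sum is O.

O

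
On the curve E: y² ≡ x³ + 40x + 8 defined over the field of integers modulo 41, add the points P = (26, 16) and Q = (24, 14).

(26, 16) + (24, 14). λ = (14 - 16)/(24 - 26) ≡ 39/39 mod 41. 39⁻¹ ≡ 20 (mod 41) since 39·20 = 780 ≡ 1, so λ ≡ 1.
  x = λ² - 26 - 24 = 1 - 50 ≡ 33; y = λ·(26 - 33) - 16 ≡ 18. → (33, 18)

(33, 18)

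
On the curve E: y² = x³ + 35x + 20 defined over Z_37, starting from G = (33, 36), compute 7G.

Repeated addition: build up to 7G.
2G: tangent at (33, 36): λ = (3·33² + 35)/(2·36) ≡ 9/35. 35⁻¹ ≡ 18 (mod 37) since 35·18 = 630 ≡ 1, so λ ≡ 9·18 ≡ 14.
  x = λ² - 33 - 33 = 196 - 66 ≡ 19; y = λ·(33 - 19) - 36 ≡ 12. → (19, 12)
3G: (19, 12) + (33, 36). λ = (36 - 12)/(33 - 19) ≡ 24/14 mod 37. 14⁻¹ ≡ 8 (mod 37), so λ ≡ 7.
  x = λ² - 19 - 33 = 49 - 52 ≡ 34; y = λ·(19 - 34) - 12 ≡ 31. → (34, 31)
4G: (34, 31) + (33, 36). λ = (36 - 31)/(33 - 34) ≡ 5/36 mod 37. 36⁻¹ ≡ 36 (mod 37) since 36·36 = 1296 ≡ 1, so λ ≡ 32.
  x = λ² - 34 - 33 = 1024 - 67 ≡ 32; y = λ·(34 - 32) - 31 ≡ 33. → (32, 33)
5G: (32, 33) + (33, 36). λ = (36 - 33)/(33 - 32) ≡ 3/1 mod 37. 1⁻¹ ≡ 1 (mod 37), so λ ≡ 3.
  x = λ² - 32 - 33 = 9 - 65 ≡ 18; y = λ·(32 - 18) - 33 ≡ 9. → (18, 9)
6G: (18, 9) + (33, 36). λ = (36 - 9)/(33 - 18) ≡ 27/15 mod 37. 15⁻¹ ≡ 5 (mod 37), so λ ≡ 24.
  x = λ² - 18 - 33 = 576 - 51 ≡ 7; y = λ·(18 - 7) - 9 ≡ 33. → (7, 33)
7G: (7, 33) + (33, 36). λ = (36 - 33)/(33 - 7) ≡ 3/26 mod 37. 26⁻¹ ≡ 10 (mod 37), so λ ≡ 30.
  x = λ² - 7 - 33 = 900 - 40 ≡ 9; y = λ·(7 - 9) - 33 ≡ 18. → (9, 18)

(9, 18)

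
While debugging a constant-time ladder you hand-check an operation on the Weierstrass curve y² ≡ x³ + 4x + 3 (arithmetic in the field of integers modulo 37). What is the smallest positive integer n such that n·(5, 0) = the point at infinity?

2P: (5, 0) + (5, 0): same x and y₁ ≡ -y₂, so the sum is the point at infinity.
2P = the point at infinity, so the order is 2.

2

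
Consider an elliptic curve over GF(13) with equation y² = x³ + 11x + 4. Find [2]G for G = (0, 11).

(10, 10)

tangent at (0, 11): λ = (3·0² + 11)/(2·11) ≡ 11/9. 9⁻¹ ≡ 3 (mod 13), so λ ≡ 11·3 ≡ 7.
  x = λ² - 0 - 0 = 49 - 0 ≡ 10; y = λ·(0 - 10) - 11 ≡ 10. → (10, 10)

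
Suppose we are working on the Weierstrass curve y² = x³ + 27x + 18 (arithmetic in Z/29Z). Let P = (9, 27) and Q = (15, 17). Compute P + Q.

(11, 15)

(9, 27) + (15, 17). λ = (17 - 27)/(15 - 9) ≡ 19/6 mod 29. 6⁻¹ ≡ 5 (mod 29), so λ ≡ 8.
  x = λ² - 9 - 15 = 64 - 24 ≡ 11; y = λ·(9 - 11) - 27 ≡ 15. → (11, 15)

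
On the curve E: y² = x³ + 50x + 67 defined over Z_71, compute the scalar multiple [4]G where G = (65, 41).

Double-and-add on 4 = (100)₂. Start with G = (65, 41) for the leading 1-bit.
double: tangent at (65, 41): λ = (3·65² + 50)/(2·41) ≡ 16/11. 11⁻¹ ≡ 13 (mod 71) since 11·13 = 143 ≡ 1, so λ ≡ 16·13 ≡ 66.
  x = λ² - 65 - 65 = 4356 - 130 ≡ 37; y = λ·(65 - 37) - 41 ≡ 32. → (37, 32)
double: tangent at (37, 32): λ = (3·37² + 50)/(2·32) ≡ 39/64. 64⁻¹ ≡ 10 (mod 71), so λ ≡ 39·10 ≡ 35.
  x = λ² - 37 - 37 = 1225 - 74 ≡ 15; y = λ·(37 - 15) - 32 ≡ 28. → (15, 28)

(15, 28)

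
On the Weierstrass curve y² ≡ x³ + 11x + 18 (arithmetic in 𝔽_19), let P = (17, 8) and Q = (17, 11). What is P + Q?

The two points share x = 17 and their y-coordinates satisfy 8 + 11 ≡ 0 (mod 19), so they are inverses. Their sum is the point at infinity.

O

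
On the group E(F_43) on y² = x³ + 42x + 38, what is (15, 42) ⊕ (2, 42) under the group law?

(26, 1)

(15, 42) + (2, 42). λ = (42 - 42)/(2 - 15) ≡ 0/30 mod 43. 30⁻¹ ≡ 33 (mod 43) since 30·33 = 990 ≡ 1, so λ ≡ 0.
  x = λ² - 15 - 2 = 0 - 17 ≡ 26; y = λ·(15 - 26) - 42 ≡ 1. → (26, 1)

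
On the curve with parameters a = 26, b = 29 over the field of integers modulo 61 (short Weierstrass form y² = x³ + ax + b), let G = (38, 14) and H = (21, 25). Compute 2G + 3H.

First 2G:
Repeated addition: build up to 2G.
2G: tangent at (38, 14): λ = (3·38² + 26)/(2·14) ≡ 27/28. 28⁻¹ ≡ 24 (mod 61), so λ ≡ 27·24 ≡ 38.
  x = λ² - 38 - 38 = 1444 - 76 ≡ 26; y = λ·(38 - 26) - 14 ≡ 15. → (26, 15)
2G = (26, 15).
Next 3H:
Repeated addition: build up to 3H.
2H: tangent at (21, 25): λ = (3·21² + 26)/(2·25) ≡ 7/50. 50⁻¹ ≡ 11 (mod 61) since 50·11 = 550 ≡ 1, so λ ≡ 7·11 ≡ 16.
  x = λ² - 21 - 21 = 256 - 42 ≡ 31; y = λ·(21 - 31) - 25 ≡ 59. → (31, 59)
3H: (31, 59) + (21, 25). λ = (25 - 59)/(21 - 31) ≡ 27/51 mod 61. 51⁻¹ ≡ 6 (mod 61), so λ ≡ 40.
  x = λ² - 31 - 21 = 1600 - 52 ≡ 23; y = λ·(31 - 23) - 59 ≡ 17. → (23, 17)
3H = (23, 17).
Finally 2G + 3H:
(26, 15) + (23, 17). λ = (17 - 15)/(23 - 26) ≡ 2/58 mod 61. 58⁻¹ ≡ 20 (mod 61) since 58·20 = 1160 ≡ 1, so λ ≡ 40.
  x = λ² - 26 - 23 = 1600 - 49 ≡ 26; y = λ·(26 - 26) - 15 ≡ 46. → (26, 46)

(26, 46)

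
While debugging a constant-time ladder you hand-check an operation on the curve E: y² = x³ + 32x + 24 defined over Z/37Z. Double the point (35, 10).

(34, 7)

tangent at (35, 10): λ = (3·35² + 32)/(2·10) ≡ 7/20. 20⁻¹ ≡ 13 (mod 37) since 20·13 = 260 ≡ 1, so λ ≡ 7·13 ≡ 17.
  x = λ² - 35 - 35 = 289 - 70 ≡ 34; y = λ·(35 - 34) - 10 ≡ 7. → (34, 7)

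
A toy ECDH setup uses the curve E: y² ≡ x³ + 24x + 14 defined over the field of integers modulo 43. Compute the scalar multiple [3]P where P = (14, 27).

(40, 1)

Repeated addition: build up to 3P.
2P: tangent at (14, 27): λ = (3·14² + 24)/(2·27) ≡ 10/11. 11⁻¹ ≡ 4 (mod 43), so λ ≡ 10·4 ≡ 40.
  x = λ² - 14 - 14 = 1600 - 28 ≡ 24; y = λ·(14 - 24) - 27 ≡ 3. → (24, 3)
3P: (24, 3) + (14, 27). λ = (27 - 3)/(14 - 24) ≡ 24/33 mod 43. 33⁻¹ ≡ 30 (mod 43), so λ ≡ 32.
  x = λ² - 24 - 14 = 1024 - 38 ≡ 40; y = λ·(24 - 40) - 3 ≡ 1. → (40, 1)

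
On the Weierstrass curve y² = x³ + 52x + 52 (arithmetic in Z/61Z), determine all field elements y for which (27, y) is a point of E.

x³ + 52x + 52 = 21139 ≡ 33 (mod 61).
33 is a non-residue mod 61; no y exists.

none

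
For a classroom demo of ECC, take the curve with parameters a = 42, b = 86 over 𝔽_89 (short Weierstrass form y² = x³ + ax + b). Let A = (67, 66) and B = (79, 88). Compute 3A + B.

First 3A:
Repeated addition: build up to 3A.
2A: tangent at (67, 66): λ = (3·67² + 42)/(2·66) ≡ 70/43. 43⁻¹ ≡ 29 (mod 89), so λ ≡ 70·29 ≡ 72.
  x = λ² - 67 - 67 = 5184 - 134 ≡ 66; y = λ·(67 - 66) - 66 ≡ 6. → (66, 6)
3A: (66, 6) + (67, 66). λ = (66 - 6)/(67 - 66) ≡ 60/1 mod 89. 1⁻¹ ≡ 1 (mod 89), so λ ≡ 60.
  x = λ² - 66 - 67 = 3600 - 133 ≡ 85; y = λ·(66 - 85) - 6 ≡ 11. → (85, 11)
3A = (85, 11).
Finally 3A + B:
(85, 11) + (79, 88). λ = (88 - 11)/(79 - 85) ≡ 77/83 mod 89. 83⁻¹ ≡ 74 (mod 89), so λ ≡ 2.
  x = λ² - 85 - 79 = 4 - 164 ≡ 18; y = λ·(85 - 18) - 11 ≡ 34. → (18, 34)

(18, 34)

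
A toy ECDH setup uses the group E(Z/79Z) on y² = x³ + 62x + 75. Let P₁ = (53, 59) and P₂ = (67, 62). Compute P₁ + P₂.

(53, 59) + (67, 62). λ = (62 - 59)/(67 - 53) ≡ 3/14 mod 79. 14⁻¹ ≡ 17 (mod 79) since 14·17 = 238 ≡ 1, so λ ≡ 51.
  x = λ² - 53 - 67 = 2601 - 120 ≡ 32; y = λ·(53 - 32) - 59 ≡ 64. → (32, 64)

(32, 64)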